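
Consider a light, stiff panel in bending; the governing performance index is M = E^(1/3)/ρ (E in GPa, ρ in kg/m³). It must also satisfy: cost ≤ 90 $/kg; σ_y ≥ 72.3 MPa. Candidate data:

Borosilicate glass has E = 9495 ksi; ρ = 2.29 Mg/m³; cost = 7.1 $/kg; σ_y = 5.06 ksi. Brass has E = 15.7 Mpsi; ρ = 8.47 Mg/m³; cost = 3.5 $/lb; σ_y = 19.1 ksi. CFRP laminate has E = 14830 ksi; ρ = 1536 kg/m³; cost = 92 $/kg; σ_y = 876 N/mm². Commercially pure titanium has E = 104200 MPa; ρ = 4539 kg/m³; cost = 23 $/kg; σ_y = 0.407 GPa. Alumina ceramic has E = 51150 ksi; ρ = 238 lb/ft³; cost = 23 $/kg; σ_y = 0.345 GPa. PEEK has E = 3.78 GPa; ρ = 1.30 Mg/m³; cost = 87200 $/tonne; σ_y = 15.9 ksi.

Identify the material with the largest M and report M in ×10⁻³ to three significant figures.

alumina ceramic, M = 1.85×10⁻³

Screen on constraints: cost ≤ 90 $/kg; σ_y ≥ 72.3 MPa. Survivors: brass, commercially pure titanium, alumina ceramic, PEEK.
After converting to SI:
  brass: E = 108.2 GPa, ρ = 8470 kg/m³
  commercially pure titanium: E = 104.2 GPa, ρ = 4539 kg/m³
  alumina ceramic: E = 352.7 GPa, ρ = 3812 kg/m³
  PEEK: E = 3.780 GPa, ρ = 1300 kg/m³
  alumina ceramic: M = 1.85×10⁻³
  PEEK: M = 1.20×10⁻³
  commercially pure titanium: M = 1.04×10⁻³
  brass: M = 0.563×10⁻³
The maximum is for alumina ceramic.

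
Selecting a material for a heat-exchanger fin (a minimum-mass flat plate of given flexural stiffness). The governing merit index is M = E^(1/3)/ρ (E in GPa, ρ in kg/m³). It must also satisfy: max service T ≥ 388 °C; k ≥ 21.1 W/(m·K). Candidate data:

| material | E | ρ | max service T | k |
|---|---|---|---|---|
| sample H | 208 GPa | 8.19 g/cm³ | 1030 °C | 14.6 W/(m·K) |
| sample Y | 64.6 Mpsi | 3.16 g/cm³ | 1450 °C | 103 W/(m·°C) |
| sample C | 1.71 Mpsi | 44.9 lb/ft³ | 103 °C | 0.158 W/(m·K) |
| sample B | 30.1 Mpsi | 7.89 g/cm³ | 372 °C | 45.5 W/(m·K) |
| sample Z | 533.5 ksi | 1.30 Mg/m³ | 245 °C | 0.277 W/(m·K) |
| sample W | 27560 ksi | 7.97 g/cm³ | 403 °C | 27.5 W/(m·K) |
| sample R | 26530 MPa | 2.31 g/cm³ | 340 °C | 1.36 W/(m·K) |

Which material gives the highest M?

sample Y

Screen on constraints: max service T ≥ 388 °C; k ≥ 21.1 W/(m·K). Survivors: sample Y, sample W.
In SI units:
  sample Y: E = 445.4 GPa, ρ = 3160 kg/m³
  sample W: E = 190.0 GPa, ρ = 7970 kg/m³
  sample Y: M = 2.42×10⁻³
  sample W: M = 0.721×10⁻³
Sample Y has the largest M.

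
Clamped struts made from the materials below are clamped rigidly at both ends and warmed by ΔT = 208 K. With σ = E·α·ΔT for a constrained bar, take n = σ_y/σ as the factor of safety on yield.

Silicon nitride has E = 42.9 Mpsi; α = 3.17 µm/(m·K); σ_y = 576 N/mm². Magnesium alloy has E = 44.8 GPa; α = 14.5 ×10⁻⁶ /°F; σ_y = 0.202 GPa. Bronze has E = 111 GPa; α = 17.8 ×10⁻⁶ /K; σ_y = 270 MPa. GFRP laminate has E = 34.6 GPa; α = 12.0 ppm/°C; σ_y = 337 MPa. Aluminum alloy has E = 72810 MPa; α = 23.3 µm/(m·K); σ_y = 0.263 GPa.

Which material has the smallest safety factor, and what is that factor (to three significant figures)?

With everything in SI (GPa, ×10⁻⁶/K, MPa):
  silicon nitride: E = 295.8, α = 3.17, σ_y = 576.0 → σ = 195 MPa, n = 2.95
  magnesium alloy: E = 44.80, α = 26.1, σ_y = 202.0 → σ = 243 MPa, n = 0.831
  bronze: E = 111.0, α = 17.8, σ_y = 270.0 → σ = 411 MPa, n = 0.657
  GFRP laminate: E = 34.60, α = 12.0, σ_y = 337.0 → σ = 86.4 MPa, n = 3.90
  aluminum alloy: E = 72.81, α = 23.3, σ_y = 263.0 → σ = 353 MPa, n = 0.745
Smallest n: bronze with n = 0.657.

bronze, n = 0.657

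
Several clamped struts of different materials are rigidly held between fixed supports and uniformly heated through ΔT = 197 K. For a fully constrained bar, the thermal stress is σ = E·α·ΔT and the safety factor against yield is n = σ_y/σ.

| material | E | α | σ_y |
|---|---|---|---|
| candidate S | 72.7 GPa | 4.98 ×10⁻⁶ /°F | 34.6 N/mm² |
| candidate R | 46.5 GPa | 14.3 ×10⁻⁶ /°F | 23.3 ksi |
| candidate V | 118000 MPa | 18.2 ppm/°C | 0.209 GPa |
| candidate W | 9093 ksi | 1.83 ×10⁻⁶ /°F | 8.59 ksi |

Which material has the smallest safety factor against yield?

candidate S

In consistent units (E in GPa, α in ×10⁻⁶/K, σ_y in MPa):
  candidate S: E = 72.70, α = 8.96, σ_y = 34.60 → σ = 128 MPa, n = 0.270
  candidate R: E = 46.50, α = 25.7, σ_y = 160.6 → σ = 236 MPa, n = 0.681
  candidate V: E = 118.0, α = 18.2, σ_y = 209.0 → σ = 423 MPa, n = 0.494
  candidate W: E = 62.69, α = 3.29, σ_y = 59.23 → σ = 40.7 MPa, n = 1.46
Smallest n: candidate S with n = 0.270.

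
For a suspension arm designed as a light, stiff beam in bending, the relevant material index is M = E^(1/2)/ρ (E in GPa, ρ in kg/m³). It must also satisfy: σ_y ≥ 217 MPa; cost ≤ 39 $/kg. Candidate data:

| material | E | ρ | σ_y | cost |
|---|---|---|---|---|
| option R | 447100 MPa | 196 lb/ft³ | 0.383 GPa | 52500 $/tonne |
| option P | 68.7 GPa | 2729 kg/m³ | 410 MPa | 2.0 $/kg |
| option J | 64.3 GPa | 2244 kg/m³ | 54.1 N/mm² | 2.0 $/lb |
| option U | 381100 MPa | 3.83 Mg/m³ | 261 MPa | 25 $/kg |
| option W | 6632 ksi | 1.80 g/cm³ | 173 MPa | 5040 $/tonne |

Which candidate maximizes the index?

Screen on constraints: σ_y ≥ 217 MPa; cost ≤ 39 $/kg. Survivors: option P, option U.
After converting to SI:
  option P: E = 68.70 GPa, ρ = 2729 kg/m³
  option U: E = 381.1 GPa, ρ = 3830 kg/m³
  option U: M = 5.10×10⁻³
  option P: M = 3.04×10⁻³
Option U has the largest M.

option U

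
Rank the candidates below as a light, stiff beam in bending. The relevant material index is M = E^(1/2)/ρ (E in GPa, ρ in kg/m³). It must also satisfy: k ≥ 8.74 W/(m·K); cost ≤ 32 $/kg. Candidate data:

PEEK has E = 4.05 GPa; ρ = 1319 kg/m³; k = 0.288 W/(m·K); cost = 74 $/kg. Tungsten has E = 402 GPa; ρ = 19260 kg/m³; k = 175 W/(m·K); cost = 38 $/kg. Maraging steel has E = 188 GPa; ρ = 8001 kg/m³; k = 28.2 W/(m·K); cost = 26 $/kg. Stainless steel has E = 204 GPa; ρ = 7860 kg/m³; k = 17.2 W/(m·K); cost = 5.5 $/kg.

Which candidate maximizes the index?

stainless steel

Screen on constraints: k ≥ 8.74 W/(m·K); cost ≤ 32 $/kg. Survivors: maraging steel, stainless steel.
Computing M directly (units already consistent):
  stainless steel: M = 1.82×10⁻³
  maraging steel: M = 1.71×10⁻³
Stainless steel ranks first.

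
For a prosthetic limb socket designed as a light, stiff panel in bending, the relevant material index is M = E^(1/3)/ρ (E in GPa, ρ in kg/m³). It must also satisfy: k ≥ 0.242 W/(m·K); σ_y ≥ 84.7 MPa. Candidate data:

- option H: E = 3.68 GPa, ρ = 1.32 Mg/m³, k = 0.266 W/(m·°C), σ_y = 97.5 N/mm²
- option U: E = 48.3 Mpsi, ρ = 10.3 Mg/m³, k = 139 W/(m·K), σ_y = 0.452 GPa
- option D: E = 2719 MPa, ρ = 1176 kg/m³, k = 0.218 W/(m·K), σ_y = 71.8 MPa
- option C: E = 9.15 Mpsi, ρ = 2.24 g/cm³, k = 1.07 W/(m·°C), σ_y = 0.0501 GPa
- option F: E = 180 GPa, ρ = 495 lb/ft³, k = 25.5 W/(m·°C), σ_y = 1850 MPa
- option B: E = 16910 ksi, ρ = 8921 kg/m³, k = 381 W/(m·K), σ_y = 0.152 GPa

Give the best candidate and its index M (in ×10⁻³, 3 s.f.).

Screen on constraints: k ≥ 0.242 W/(m·K); σ_y ≥ 84.7 MPa. Survivors: option H, option U, option F, option B.
Convert each candidate to consistent units, then evaluate M:
  option H: E = 3.680 GPa, ρ = 1320 kg/m³
  option U: E = 333.0 GPa, ρ = 10300 kg/m³
  option F: E = 180.0 GPa, ρ = 7929 kg/m³
  option B: E = 116.6 GPa, ρ = 8921 kg/m³
  option H: M = 1.17×10⁻³
  option F: M = 0.712×10⁻³
  option U: M = 0.673×10⁻³
  option B: M = 0.548×10⁻³
Option H has the largest M.

option H, M = 1.17×10⁻³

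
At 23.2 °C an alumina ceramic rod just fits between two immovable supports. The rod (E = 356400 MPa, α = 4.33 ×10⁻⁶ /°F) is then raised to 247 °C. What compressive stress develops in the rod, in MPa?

E = 356400 MPa = 356.4 GPa.
α = 4.33×10⁻⁶/°F × 9/5 = 7.79×10⁻⁶/K.
ΔT = 223.8 K. Constrained thermal stress σ = E·α·ΔT = 356.4×10³ MPa × 7.79×10⁻⁶ × 223.8 = 622 MPa (compressive).

622 MPa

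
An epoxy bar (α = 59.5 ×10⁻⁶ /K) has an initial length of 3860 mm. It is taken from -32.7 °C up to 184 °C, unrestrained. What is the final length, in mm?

ΔT = 184 − (-32.7) = 216.7 K.
ΔL = α·L₀·ΔT = 59.5×10⁻⁶ × 3860 mm × 216.7 K = 49.8 mm.
L = L₀ + ΔL = 3860 + 49.8 = 3909.8 mm.

3909.8 mm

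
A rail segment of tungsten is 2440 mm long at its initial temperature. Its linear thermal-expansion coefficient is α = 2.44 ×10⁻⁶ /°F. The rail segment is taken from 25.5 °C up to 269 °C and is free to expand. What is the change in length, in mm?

Convert α: 2.44×10⁻⁶/°F × (9/5) = 4.39×10⁻⁶/K.
ΔT = 269 − 25.5 = 243.5 K.
ΔL = α·L₀·ΔT = 4.39×10⁻⁶ × 2440 mm × 243.5 K = 2.61 mm.

2.61 mm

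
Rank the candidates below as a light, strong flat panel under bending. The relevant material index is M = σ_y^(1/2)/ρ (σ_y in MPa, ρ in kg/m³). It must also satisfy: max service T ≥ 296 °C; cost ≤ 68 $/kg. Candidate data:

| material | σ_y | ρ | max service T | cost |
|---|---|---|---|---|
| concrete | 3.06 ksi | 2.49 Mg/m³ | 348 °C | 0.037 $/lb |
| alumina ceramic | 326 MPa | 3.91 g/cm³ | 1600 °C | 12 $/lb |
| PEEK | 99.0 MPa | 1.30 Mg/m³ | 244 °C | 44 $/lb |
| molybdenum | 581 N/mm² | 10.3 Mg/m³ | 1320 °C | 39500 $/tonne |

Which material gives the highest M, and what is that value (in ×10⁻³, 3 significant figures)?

alumina ceramic, M = 4.62×10⁻³

Screen on constraints: max service T ≥ 296 °C; cost ≤ 68 $/kg. Survivors: concrete, alumina ceramic, molybdenum.
After converting to SI:
  concrete: σ_y = 21.10 MPa, ρ = 2490 kg/m³
  alumina ceramic: σ_y = 326.0 MPa, ρ = 3910 kg/m³
  molybdenum: σ_y = 581.0 MPa, ρ = 10300 kg/m³
  alumina ceramic: M = 4.62×10⁻³
  molybdenum: M = 2.34×10⁻³
  concrete: M = 1.84×10⁻³
Alumina ceramic has the largest M.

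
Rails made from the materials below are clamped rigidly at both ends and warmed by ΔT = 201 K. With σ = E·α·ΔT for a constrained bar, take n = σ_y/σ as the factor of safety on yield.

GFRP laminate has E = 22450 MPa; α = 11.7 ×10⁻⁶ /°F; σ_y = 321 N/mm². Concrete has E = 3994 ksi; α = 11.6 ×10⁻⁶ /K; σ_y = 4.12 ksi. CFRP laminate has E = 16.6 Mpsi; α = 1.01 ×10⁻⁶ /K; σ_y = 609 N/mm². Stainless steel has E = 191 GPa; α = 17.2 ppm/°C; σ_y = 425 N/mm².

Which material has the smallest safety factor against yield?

With everything in SI (GPa, ×10⁻⁶/K, MPa):
  GFRP laminate: E = 22.45, α = 21.1, σ_y = 321.0 → σ = 95.0 MPa, n = 3.38
  concrete: E = 27.54, α = 11.6, σ_y = 28.41 → σ = 64.2 MPa, n = 0.442
  CFRP laminate: E = 114.5, α = 1.01, σ_y = 609.0 → σ = 23.2 MPa, n = 26.2
  stainless steel: E = 191.0, α = 17.2, σ_y = 425.0 → σ = 660 MPa, n = 0.644
Concrete has the lowest safety factor, n = 0.442.

concrete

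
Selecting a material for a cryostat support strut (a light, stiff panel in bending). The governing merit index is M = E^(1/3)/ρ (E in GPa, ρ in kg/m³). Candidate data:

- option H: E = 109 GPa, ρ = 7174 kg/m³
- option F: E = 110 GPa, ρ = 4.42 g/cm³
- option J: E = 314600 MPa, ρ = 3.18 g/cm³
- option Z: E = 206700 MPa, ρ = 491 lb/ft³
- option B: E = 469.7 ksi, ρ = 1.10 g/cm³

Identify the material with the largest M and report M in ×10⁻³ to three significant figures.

option J, M = 2.14×10⁻³

Normalizing units and computing the index:
  option H: E = 109.0 GPa, ρ = 7174 kg/m³
  option F: E = 110.0 GPa, ρ = 4420 kg/m³
  option J: E = 314.6 GPa, ρ = 3180 kg/m³
  option Z: E = 206.7 GPa, ρ = 7865 kg/m³
  option B: E = 3.238 GPa, ρ = 1100 kg/m³
  option J: M = 2.14×10⁻³
  option B: M = 1.34×10⁻³
  option F: M = 1.08×10⁻³
  option Z: M = 0.752×10⁻³
  option H: M = 0.666×10⁻³
The maximum is for option J.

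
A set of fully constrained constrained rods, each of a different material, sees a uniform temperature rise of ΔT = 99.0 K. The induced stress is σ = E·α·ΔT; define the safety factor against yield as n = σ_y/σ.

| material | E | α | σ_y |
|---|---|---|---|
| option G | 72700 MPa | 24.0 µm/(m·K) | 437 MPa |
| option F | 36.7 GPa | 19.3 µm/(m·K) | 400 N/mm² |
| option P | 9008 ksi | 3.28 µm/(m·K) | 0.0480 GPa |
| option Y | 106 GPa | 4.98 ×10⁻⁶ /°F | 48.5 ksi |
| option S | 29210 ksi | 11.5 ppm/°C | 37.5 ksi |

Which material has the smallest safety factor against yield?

option S

Per material, after unit conversion:
  option G: E = 72.70, α = 24.0, σ_y = 437.0 → σ = 173 MPa, n = 2.53
  option F: E = 36.70, α = 19.3, σ_y = 400.0 → σ = 70.1 MPa, n = 5.70
  option P: E = 62.11, α = 3.28, σ_y = 48.00 → σ = 20.2 MPa, n = 2.38
  option Y: E = 106.0, α = 8.96, σ_y = 334.4 → σ = 94.1 MPa, n = 3.55
  option S: E = 201.4, α = 11.5, σ_y = 258.6 → σ = 229 MPa, n = 1.13
The minimum is option S at n = 1.13.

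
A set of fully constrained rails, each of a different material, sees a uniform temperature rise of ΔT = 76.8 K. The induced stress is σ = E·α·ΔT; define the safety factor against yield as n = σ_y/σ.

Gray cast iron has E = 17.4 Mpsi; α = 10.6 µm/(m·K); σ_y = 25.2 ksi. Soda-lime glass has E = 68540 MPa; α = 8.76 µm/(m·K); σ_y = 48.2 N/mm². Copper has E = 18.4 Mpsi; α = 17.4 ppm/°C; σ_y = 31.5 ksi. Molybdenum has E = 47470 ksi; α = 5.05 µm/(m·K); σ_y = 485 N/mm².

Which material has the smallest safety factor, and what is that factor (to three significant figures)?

soda-lime glass, n = 1.05

Per material, after unit conversion:
  gray cast iron: E = 120.0, α = 10.6, σ_y = 173.7 → σ = 97.7 MPa, n = 1.78
  soda-lime glass: E = 68.54, α = 8.76, σ_y = 48.20 → σ = 46.1 MPa, n = 1.05
  copper: E = 126.9, α = 17.4, σ_y = 217.2 → σ = 170 MPa, n = 1.28
  molybdenum: E = 327.3, α = 5.05, σ_y = 485.0 → σ = 127 MPa, n = 3.82
The minimum is soda-lime glass at n = 1.05.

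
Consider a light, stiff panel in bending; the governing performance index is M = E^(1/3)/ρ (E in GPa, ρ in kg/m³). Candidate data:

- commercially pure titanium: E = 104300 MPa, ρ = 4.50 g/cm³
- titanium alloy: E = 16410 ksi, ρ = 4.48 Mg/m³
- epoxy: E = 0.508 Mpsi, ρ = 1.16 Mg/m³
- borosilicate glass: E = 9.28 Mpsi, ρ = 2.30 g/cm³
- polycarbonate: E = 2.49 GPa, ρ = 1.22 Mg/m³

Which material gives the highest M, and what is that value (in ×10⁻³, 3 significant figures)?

Convert each candidate to consistent units, then evaluate M:
  commercially pure titanium: E = 104.3 GPa, ρ = 4500 kg/m³
  titanium alloy: E = 113.1 GPa, ρ = 4480 kg/m³
  epoxy: E = 3.503 GPa, ρ = 1160 kg/m³
  borosilicate glass: E = 63.98 GPa, ρ = 2300 kg/m³
  polycarbonate: E = 2.490 GPa, ρ = 1220 kg/m³
  borosilicate glass: M = 1.74×10⁻³
  epoxy: M = 1.31×10⁻³
  polycarbonate: M = 1.11×10⁻³
  titanium alloy: M = 1.08×10⁻³
  commercially pure titanium: M = 1.05×10⁻³
Borosilicate glass has the largest M.

borosilicate glass, M = 1.74×10⁻³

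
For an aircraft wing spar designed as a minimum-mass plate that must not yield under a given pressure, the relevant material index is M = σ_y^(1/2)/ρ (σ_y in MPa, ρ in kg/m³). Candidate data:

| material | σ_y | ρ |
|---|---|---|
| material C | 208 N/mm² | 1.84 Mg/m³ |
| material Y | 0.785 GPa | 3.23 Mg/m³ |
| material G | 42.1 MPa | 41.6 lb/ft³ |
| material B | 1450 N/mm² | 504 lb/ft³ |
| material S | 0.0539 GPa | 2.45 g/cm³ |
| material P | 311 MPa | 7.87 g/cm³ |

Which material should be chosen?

material G

Normalizing units and computing the index:
  material C: σ_y = 208.0 MPa, ρ = 1840 kg/m³
  material Y: σ_y = 785.0 MPa, ρ = 3230 kg/m³
  material G: σ_y = 42.10 MPa, ρ = 666.4 kg/m³
  material B: σ_y = 1450 MPa, ρ = 8073 kg/m³
  material S: σ_y = 53.90 MPa, ρ = 2450 kg/m³
  material P: σ_y = 311.0 MPa, ρ = 7870 kg/m³
  material G: M = 9.74×10⁻³
  material Y: M = 8.67×10⁻³
  material C: M = 7.84×10⁻³
  material B: M = 4.72×10⁻³
  material S: M = 3.00×10⁻³
  material P: M = 2.24×10⁻³
Material G ranks first.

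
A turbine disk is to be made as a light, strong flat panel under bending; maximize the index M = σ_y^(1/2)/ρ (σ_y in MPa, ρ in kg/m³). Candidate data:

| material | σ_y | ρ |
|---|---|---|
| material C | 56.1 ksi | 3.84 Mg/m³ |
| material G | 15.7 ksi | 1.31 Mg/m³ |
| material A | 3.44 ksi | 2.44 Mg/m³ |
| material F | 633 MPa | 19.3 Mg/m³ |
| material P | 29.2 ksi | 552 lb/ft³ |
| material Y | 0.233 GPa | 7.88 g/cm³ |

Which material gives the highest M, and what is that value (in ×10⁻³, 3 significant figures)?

material G, M = 7.94×10⁻³

In SI units:
  material C: σ_y = 386.8 MPa, ρ = 3840 kg/m³
  material G: σ_y = 108.2 MPa, ρ = 1310 kg/m³
  material A: σ_y = 23.72 MPa, ρ = 2440 kg/m³
  material F: σ_y = 633.0 MPa, ρ = 19300 kg/m³
  material P: σ_y = 201.3 MPa, ρ = 8842 kg/m³
  material Y: σ_y = 233.0 MPa, ρ = 7880 kg/m³
  material G: M = 7.94×10⁻³
  material C: M = 5.12×10⁻³
  material A: M = 2.00×10⁻³
  material Y: M = 1.94×10⁻³
  material P: M = 1.60×10⁻³
  material F: M = 1.30×10⁻³
Highest index: material G.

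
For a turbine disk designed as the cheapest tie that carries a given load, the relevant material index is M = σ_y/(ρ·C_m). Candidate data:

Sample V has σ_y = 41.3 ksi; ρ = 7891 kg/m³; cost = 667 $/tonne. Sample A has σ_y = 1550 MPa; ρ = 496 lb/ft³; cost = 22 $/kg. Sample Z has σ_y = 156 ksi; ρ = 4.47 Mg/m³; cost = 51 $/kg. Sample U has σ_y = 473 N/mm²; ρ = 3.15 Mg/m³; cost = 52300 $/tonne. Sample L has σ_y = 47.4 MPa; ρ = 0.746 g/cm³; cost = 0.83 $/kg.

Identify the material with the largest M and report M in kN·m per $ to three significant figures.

sample L, M = 76.6 kN·m per $

Normalizing units and computing the index:
  sample V: σ_y = 284.8 MPa, ρ = 7891 kg/m³, cost = 0.6670 $/kg
  sample A: σ_y = 1550 MPa, ρ = 7945 kg/m³, cost = 22.00 $/kg
  sample Z: σ_y = 1076 MPa, ρ = 4470 kg/m³, cost = 51.00 $/kg
  sample U: σ_y = 473.0 MPa, ρ = 3150 kg/m³, cost = 52.30 $/kg
  sample L: σ_y = 47.40 MPa, ρ = 746.0 kg/m³, cost = 0.8300 $/kg
  sample L: M = 76.6 kN·m per $
  sample V: M = 54.1 kN·m per $
  sample A: M = 8.87 kN·m per $
  sample Z: M = 4.72 kN·m per $
  sample U: M = 2.87 kN·m per $
Highest index: sample L.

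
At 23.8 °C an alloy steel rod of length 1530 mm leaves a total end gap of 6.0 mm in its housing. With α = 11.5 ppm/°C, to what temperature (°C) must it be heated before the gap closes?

α·L₀·ΔT = 6.0 mm ⇒ ΔT = 6.0 / (11.5×10⁻⁶ × 1530.0) = 341.0 K.
T = 23.8 + 341.0 = 364.8 °C.

365 °C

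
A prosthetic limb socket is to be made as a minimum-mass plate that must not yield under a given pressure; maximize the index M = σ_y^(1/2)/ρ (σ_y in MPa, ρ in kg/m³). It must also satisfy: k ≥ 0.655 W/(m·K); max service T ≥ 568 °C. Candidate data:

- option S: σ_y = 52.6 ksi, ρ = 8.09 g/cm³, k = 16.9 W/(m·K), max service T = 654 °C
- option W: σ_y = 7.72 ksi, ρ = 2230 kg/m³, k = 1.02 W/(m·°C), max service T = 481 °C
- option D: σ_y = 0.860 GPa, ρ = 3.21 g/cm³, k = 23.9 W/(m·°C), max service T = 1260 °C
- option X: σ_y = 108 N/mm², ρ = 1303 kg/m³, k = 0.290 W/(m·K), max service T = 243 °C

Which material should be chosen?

option D

Screen on constraints: k ≥ 0.655 W/(m·K); max service T ≥ 568 °C. Survivors: option S, option D.
In SI units:
  option S: σ_y = 362.7 MPa, ρ = 8090 kg/m³
  option D: σ_y = 860.0 MPa, ρ = 3210 kg/m³
  option D: M = 9.14×10⁻³
  option S: M = 2.35×10⁻³
The maximum is for option D.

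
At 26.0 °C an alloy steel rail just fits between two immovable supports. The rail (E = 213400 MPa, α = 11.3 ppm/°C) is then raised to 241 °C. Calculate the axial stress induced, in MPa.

518 MPa

E = 213400 MPa = 213.4 GPa.
ΔT = 215.0 K. Constrained thermal stress σ = E·α·ΔT = 213.4×10³ MPa × 11.3×10⁻⁶ × 215.0 = 518 MPa (compressive).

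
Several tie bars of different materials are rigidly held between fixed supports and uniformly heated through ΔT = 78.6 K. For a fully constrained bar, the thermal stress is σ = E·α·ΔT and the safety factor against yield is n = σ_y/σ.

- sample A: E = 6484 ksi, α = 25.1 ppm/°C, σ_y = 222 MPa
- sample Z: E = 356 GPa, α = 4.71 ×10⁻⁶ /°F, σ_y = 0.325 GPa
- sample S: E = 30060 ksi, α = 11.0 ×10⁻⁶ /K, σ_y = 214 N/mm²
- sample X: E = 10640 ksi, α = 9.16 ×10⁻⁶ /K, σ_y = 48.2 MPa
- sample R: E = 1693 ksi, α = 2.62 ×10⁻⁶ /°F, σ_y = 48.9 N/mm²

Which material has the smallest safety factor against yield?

sample X

Per material, after unit conversion:
  sample A: E = 44.71, α = 25.1, σ_y = 222.0 → σ = 88.2 MPa, n = 2.52
  sample Z: E = 356.0, α = 8.48, σ_y = 325.0 → σ = 237 MPa, n = 1.37
  sample S: E = 207.3, α = 11.0, σ_y = 214.0 → σ = 179 MPa, n = 1.19
  sample X: E = 73.36, α = 9.16, σ_y = 48.20 → σ = 52.8 MPa, n = 0.913
  sample R: E = 11.67, α = 4.72, σ_y = 48.90 → σ = 4.33 MPa, n = 11.3
Smallest n: sample X with n = 0.913.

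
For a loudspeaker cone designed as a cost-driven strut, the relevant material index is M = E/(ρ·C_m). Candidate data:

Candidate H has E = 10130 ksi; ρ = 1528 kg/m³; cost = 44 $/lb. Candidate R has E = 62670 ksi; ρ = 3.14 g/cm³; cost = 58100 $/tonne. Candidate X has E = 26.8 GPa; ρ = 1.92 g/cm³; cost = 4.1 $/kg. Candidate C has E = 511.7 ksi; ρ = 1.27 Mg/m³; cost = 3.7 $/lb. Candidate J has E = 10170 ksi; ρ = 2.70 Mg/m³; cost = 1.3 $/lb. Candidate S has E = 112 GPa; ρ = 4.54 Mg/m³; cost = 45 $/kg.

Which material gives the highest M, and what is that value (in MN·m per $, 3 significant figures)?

candidate J, M = 9.06 MN·m per $

Normalizing units and computing the index:
  candidate H: E = 69.84 GPa, ρ = 1528 kg/m³, cost = 97.00 $/kg
  candidate R: E = 432.1 GPa, ρ = 3140 kg/m³, cost = 58.10 $/kg
  candidate X: E = 26.80 GPa, ρ = 1920 kg/m³, cost = 4.100 $/kg
  candidate C: E = 3.528 GPa, ρ = 1270 kg/m³, cost = 8.157 $/kg
  candidate J: E = 70.12 GPa, ρ = 2700 kg/m³, cost = 2.866 $/kg
  candidate S: E = 112.0 GPa, ρ = 4540 kg/m³, cost = 45.00 $/kg
  candidate J: M = 9.06 MN·m per $
  candidate X: M = 3.40 MN·m per $
  candidate R: M = 2.37 MN·m per $
  candidate S: M = 0.548 MN·m per $
  candidate H: M = 0.471 MN·m per $
  candidate C: M = 0.341 MN·m per $
Candidate J has the largest M.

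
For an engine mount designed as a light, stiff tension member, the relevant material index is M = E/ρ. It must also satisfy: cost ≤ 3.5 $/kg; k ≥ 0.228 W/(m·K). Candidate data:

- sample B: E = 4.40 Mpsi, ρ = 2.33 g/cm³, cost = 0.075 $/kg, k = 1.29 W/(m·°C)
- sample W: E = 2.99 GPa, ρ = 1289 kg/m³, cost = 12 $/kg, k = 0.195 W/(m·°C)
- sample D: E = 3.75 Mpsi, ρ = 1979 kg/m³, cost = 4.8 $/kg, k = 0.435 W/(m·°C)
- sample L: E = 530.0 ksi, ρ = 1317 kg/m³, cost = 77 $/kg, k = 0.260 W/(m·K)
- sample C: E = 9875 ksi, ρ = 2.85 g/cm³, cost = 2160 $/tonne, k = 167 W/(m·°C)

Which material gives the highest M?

sample C

Screen on constraints: cost ≤ 3.5 $/kg; k ≥ 0.228 W/(m·K). Survivors: sample B, sample C.
In SI units:
  sample B: E = 30.34 GPa, ρ = 2330 kg/m³
  sample C: E = 68.09 GPa, ρ = 2850 kg/m³
  sample C: M = 23.9 MN·m/kg
  sample B: M = 13.0 MN·m/kg
Sample C has the largest M.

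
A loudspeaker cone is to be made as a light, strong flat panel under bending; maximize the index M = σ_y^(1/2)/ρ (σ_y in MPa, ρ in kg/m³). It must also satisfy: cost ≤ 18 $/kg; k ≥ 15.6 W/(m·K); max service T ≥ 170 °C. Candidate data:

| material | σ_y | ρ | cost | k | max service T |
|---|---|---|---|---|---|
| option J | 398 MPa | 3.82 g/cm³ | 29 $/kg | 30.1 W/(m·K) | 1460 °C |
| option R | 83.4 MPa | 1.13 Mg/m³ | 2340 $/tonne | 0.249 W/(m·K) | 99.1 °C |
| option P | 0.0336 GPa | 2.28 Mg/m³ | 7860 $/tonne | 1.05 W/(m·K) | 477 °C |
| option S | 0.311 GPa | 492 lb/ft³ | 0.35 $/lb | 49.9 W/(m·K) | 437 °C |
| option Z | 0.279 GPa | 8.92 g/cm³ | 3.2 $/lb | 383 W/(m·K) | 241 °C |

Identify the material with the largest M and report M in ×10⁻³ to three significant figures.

option S, M = 2.24×10⁻³

Screen on constraints: cost ≤ 18 $/kg; k ≥ 15.6 W/(m·K); max service T ≥ 170 °C. Survivors: option S, option Z.
After converting to SI:
  option S: σ_y = 311.0 MPa, ρ = 7881 kg/m³
  option Z: σ_y = 279.0 MPa, ρ = 8920 kg/m³
  option S: M = 2.24×10⁻³
  option Z: M = 1.87×10⁻³
Option S ranks first.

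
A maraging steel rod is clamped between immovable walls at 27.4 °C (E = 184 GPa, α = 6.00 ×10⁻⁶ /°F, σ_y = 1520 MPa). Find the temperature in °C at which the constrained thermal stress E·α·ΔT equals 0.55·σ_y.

448 °C

α = 6.00×10⁻⁶/°F × 9/5 = 10.8×10⁻⁶/K.
E·α·ΔT = 836.0 MPa ⇒ ΔT = 836.0 / (184.0×10³ × 10.8×10⁻⁶) = 420.7 K.
T = 27.4 + 420.7 = 448.1 °C.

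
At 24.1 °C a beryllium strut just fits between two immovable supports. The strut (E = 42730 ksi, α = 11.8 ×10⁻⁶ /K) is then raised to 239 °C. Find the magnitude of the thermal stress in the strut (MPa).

747 MPa

E = 42730 ksi = 294.6 GPa.
ΔT = 214.9 K. Constrained thermal stress σ = E·α·ΔT = 294.6×10³ MPa × 11.8×10⁻⁶ × 214.9 = 747 MPa (compressive).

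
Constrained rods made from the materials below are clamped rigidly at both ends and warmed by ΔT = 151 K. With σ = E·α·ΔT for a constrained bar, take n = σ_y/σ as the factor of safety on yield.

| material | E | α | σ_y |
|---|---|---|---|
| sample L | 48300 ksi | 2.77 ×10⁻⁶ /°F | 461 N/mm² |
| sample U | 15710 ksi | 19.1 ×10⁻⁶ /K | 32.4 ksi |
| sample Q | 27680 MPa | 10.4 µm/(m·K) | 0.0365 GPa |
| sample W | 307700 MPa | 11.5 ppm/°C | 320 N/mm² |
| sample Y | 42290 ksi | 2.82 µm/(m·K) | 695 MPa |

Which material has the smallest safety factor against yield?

Converting E to GPa, α to ×10⁻⁶/K, σ_y to MPa, then σ and n for each:
  sample L: E = 333.0, α = 4.99, σ_y = 461.0 → σ = 251 MPa, n = 1.84
  sample U: E = 108.3, α = 19.1, σ_y = 223.4 → σ = 312 MPa, n = 0.715
  sample Q: E = 27.68, α = 10.4, σ_y = 36.50 → σ = 43.5 MPa, n = 0.840
  sample W: E = 307.7, α = 11.5, σ_y = 320.0 → σ = 534 MPa, n = 0.599
  sample Y: E = 291.6, α = 2.82, σ_y = 695.0 → σ = 124 MPa, n = 5.60
Smallest n: sample W with n = 0.599.

sample W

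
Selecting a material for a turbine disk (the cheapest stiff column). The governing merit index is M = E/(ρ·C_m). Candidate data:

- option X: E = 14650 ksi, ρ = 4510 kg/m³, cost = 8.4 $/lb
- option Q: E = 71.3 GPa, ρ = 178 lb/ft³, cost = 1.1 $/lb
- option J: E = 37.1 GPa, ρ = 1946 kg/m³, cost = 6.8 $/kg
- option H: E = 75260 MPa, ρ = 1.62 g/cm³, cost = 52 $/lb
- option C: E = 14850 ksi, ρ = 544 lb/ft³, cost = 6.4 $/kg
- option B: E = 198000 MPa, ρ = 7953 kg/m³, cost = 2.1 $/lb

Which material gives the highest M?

option Q

Normalizing units and computing the index:
  option X: E = 101.0 GPa, ρ = 4510 kg/m³, cost = 18.52 $/kg
  option Q: E = 71.30 GPa, ρ = 2851 kg/m³, cost = 2.425 $/kg
  option J: E = 37.10 GPa, ρ = 1946 kg/m³, cost = 6.800 $/kg
  option H: E = 75.26 GPa, ρ = 1620 kg/m³, cost = 114.6 $/kg
  option C: E = 102.4 GPa, ρ = 8714 kg/m³, cost = 6.400 $/kg
  option B: E = 198.0 GPa, ρ = 7953 kg/m³, cost = 4.630 $/kg
  option Q: M = 10.3 MN·m per $
  option B: M = 5.38 MN·m per $
  option J: M = 2.80 MN·m per $
  option C: M = 1.84 MN·m per $
  option X: M = 1.21 MN·m per $
  option H: M = 0.405 MN·m per $
Highest index: option Q.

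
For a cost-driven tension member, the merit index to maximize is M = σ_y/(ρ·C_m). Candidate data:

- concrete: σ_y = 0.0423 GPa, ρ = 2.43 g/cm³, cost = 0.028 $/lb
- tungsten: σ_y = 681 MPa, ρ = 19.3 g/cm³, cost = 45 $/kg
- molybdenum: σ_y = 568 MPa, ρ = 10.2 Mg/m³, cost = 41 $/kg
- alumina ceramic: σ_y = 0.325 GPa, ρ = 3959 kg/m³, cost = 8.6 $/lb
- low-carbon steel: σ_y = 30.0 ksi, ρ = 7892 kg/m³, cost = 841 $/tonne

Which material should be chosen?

concrete

In SI units:
  concrete: σ_y = 42.30 MPa, ρ = 2430 kg/m³, cost = 0.06173 $/kg
  tungsten: σ_y = 681.0 MPa, ρ = 19300 kg/m³, cost = 45.00 $/kg
  molybdenum: σ_y = 568.0 MPa, ρ = 10200 kg/m³, cost = 41.00 $/kg
  alumina ceramic: σ_y = 325.0 MPa, ρ = 3959 kg/m³, cost = 18.96 $/kg
  low-carbon steel: σ_y = 206.8 MPa, ρ = 7892 kg/m³, cost = 0.8410 $/kg
  concrete: M = 282 kN·m per $
  low-carbon steel: M = 31.2 kN·m per $
  alumina ceramic: M = 4.33 kN·m per $
  molybdenum: M = 1.36 kN·m per $
  tungsten: M = 0.784 kN·m per $
Highest index: concrete.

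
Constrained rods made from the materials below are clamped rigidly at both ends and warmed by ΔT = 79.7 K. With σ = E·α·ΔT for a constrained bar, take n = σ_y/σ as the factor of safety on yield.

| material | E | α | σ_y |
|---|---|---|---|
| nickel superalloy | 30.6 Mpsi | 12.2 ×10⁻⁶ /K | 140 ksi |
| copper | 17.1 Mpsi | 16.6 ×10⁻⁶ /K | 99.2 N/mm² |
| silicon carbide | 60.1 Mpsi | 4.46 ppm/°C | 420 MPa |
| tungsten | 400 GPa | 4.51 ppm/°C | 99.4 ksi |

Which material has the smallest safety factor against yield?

With everything in SI (GPa, ×10⁻⁶/K, MPa):
  nickel superalloy: E = 211.0, α = 12.2, σ_y = 965.3 → σ = 205 MPa, n = 4.71
  copper: E = 117.9, α = 16.6, σ_y = 99.20 → σ = 156 MPa, n = 0.636
  silicon carbide: E = 414.4, α = 4.46, σ_y = 420.0 → σ = 147 MPa, n = 2.85
  tungsten: E = 400.0, α = 4.51, σ_y = 685.3 → σ = 144 MPa, n = 4.77
Copper has the lowest safety factor, n = 0.636.

copper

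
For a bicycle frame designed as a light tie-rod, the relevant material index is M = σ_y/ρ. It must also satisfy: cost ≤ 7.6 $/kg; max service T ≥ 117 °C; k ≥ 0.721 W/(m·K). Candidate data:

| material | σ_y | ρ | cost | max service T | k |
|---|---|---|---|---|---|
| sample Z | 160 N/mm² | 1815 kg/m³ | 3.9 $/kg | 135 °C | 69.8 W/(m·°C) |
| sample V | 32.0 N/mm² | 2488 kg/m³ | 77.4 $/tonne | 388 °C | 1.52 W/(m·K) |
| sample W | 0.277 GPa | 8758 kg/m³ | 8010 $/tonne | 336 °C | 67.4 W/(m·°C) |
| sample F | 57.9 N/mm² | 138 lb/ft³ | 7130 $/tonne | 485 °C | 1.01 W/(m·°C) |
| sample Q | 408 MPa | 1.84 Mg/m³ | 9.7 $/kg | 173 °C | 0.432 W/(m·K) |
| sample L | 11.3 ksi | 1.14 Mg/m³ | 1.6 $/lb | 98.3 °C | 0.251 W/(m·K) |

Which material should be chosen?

sample Z

Screen on constraints: cost ≤ 7.6 $/kg; max service T ≥ 117 °C; k ≥ 0.721 W/(m·K). Survivors: sample Z, sample V, sample F.
Putting every candidate on a common basis:
  sample Z: σ_y = 160.0 MPa, ρ = 1815 kg/m³
  sample V: σ_y = 32.00 MPa, ρ = 2488 kg/m³
  sample F: σ_y = 57.90 MPa, ρ = 2211 kg/m³
  sample Z: M = 88.2 kN·m/kg
  sample F: M = 26.2 kN·m/kg
  sample V: M = 12.9 kN·m/kg
Sample Z has the largest M.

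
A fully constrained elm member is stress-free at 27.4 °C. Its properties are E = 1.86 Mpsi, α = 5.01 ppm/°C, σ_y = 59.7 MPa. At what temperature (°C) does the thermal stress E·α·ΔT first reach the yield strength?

E = 1.86 Mpsi = 12.82 GPa.
E·α·ΔT = 59.70 MPa ⇒ ΔT = 59.70 / (12.82×10³ × 5.01×10⁻⁶) = 929.2 K.
T = 27.4 + 929.2 = 956.6 °C.

957 °C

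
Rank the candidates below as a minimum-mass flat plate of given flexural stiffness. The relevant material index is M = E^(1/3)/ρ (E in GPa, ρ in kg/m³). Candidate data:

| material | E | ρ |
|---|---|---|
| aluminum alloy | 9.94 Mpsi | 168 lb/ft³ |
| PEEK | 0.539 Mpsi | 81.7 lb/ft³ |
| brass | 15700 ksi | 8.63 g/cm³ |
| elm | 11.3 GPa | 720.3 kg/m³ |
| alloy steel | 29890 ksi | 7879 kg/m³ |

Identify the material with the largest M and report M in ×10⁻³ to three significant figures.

Putting every candidate on a common basis:
  aluminum alloy: E = 68.53 GPa, ρ = 2691 kg/m³
  PEEK: E = 3.716 GPa, ρ = 1309 kg/m³
  brass: E = 108.2 GPa, ρ = 8630 kg/m³
  elm: E = 11.30 GPa, ρ = 720.3 kg/m³
  alloy steel: E = 206.1 GPa, ρ = 7879 kg/m³
  elm: M = 3.12×10⁻³
  aluminum alloy: M = 1.52×10⁻³
  PEEK: M = 1.18×10⁻³
  alloy steel: M = 0.750×10⁻³
  brass: M = 0.552×10⁻³
Highest index: elm.

elm, M = 3.12×10⁻³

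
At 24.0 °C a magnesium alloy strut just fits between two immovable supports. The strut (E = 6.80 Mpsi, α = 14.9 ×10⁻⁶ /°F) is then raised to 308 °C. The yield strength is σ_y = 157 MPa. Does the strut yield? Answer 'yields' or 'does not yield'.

yields

E = 6.80 Mpsi = 46.88 GPa.
α = 14.9×10⁻⁶/°F × 9/5 = 26.8×10⁻⁶/K.
ΔT = 284.0 K. Constrained thermal stress σ = E·α·ΔT = 46.88×10³ MPa × 26.8×10⁻⁶ × 284.0 = 357 MPa (compressive).
Compare to σ_y = 157 MPa: σ ≥ σ_y, so it yields.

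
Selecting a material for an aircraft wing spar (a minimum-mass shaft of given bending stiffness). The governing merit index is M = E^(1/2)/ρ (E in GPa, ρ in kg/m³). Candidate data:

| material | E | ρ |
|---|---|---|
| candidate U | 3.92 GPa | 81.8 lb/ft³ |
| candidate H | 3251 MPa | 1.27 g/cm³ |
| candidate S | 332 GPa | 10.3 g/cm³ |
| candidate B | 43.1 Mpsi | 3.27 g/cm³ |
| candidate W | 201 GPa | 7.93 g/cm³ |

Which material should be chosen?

candidate B

Normalizing units and computing the index:
  candidate U: E = 3.920 GPa, ρ = 1310 kg/m³
  candidate H: E = 3.251 GPa, ρ = 1270 kg/m³
  candidate S: E = 332.0 GPa, ρ = 10300 kg/m³
  candidate B: E = 297.2 GPa, ρ = 3270 kg/m³
  candidate W: E = 201.0 GPa, ρ = 7930 kg/m³
  candidate B: M = 5.27×10⁻³
  candidate W: M = 1.79×10⁻³
  candidate S: M = 1.77×10⁻³
  candidate U: M = 1.51×10⁻³
  candidate H: M = 1.42×10⁻³
Candidate B has the largest M.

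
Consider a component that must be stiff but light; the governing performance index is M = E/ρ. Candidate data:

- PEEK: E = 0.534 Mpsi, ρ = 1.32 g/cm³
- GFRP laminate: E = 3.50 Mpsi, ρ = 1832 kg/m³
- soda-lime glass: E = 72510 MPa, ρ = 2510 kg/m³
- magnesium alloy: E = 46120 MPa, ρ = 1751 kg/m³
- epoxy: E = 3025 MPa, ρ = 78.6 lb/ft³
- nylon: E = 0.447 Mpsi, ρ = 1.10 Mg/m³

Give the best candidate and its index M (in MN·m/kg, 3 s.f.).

soda-lime glass, M = 28.9 MN·m/kg

Normalizing units and computing the index:
  PEEK: E = 3.682 GPa, ρ = 1320 kg/m³
  GFRP laminate: E = 24.13 GPa, ρ = 1832 kg/m³
  soda-lime glass: E = 72.51 GPa, ρ = 2510 kg/m³
  magnesium alloy: E = 46.12 GPa, ρ = 1751 kg/m³
  epoxy: E = 3.025 GPa, ρ = 1259 kg/m³
  nylon: E = 3.082 GPa, ρ = 1100 kg/m³
  soda-lime glass: M = 28.9 MN·m/kg
  magnesium alloy: M = 26.3 MN·m/kg
  GFRP laminate: M = 13.2 MN·m/kg
  nylon: M = 2.80 MN·m/kg
  PEEK: M = 2.79 MN·m/kg
  epoxy: M = 2.40 MN·m/kg
Soda-lime glass ranks first.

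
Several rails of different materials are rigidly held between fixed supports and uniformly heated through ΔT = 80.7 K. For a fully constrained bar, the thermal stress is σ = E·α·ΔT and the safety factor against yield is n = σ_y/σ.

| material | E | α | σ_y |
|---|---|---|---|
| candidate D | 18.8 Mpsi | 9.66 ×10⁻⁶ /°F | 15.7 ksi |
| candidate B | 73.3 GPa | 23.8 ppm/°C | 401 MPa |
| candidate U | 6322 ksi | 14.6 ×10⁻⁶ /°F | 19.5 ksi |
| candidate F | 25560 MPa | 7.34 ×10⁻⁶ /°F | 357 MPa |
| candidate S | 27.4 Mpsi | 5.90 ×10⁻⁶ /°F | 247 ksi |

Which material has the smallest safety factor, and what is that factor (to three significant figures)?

candidate D, n = 0.595

In consistent units (E in GPa, α in ×10⁻⁶/K, σ_y in MPa):
  candidate D: E = 129.6, α = 17.4, σ_y = 108.2 → σ = 182 MPa, n = 0.595
  candidate B: E = 73.30, α = 23.8, σ_y = 401.0 → σ = 141 MPa, n = 2.85
  candidate U: E = 43.59, α = 26.3, σ_y = 134.4 → σ = 92.4 MPa, n = 1.45
  candidate F: E = 25.56, α = 13.2, σ_y = 357.0 → σ = 27.3 MPa, n = 13.1
  candidate S: E = 188.9, α = 10.6, σ_y = 1703 → σ = 162 MPa, n = 10.5
The minimum is candidate D at n = 0.595.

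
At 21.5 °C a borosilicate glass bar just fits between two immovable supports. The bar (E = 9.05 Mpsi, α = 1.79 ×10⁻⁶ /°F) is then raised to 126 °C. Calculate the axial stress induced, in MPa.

21.0 MPa

E = 9.05 Mpsi = 62.40 GPa.
α = 1.79×10⁻⁶/°F × 9/5 = 3.22×10⁻⁶/K.
ΔT = 104.5 K. Constrained thermal stress σ = E·α·ΔT = 62.40×10³ MPa × 3.22×10⁻⁶ × 104.5 = 21.0 MPa (compressive).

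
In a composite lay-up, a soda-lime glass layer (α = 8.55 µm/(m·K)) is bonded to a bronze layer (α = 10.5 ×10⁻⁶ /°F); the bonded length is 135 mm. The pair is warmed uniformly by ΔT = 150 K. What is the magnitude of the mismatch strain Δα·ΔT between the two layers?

1.55×10⁻³

bronze: α = 10.5×10⁻⁶/°F × 9/5 = 18.9×10⁻⁶/K.
Δα = |8.55 − 18.9|×10⁻⁶/K = 10.3×10⁻⁶/K.
Mismatch strain = Δα·ΔT = 10.3×10⁻⁶ × 150.0 = 1.55×10⁻³.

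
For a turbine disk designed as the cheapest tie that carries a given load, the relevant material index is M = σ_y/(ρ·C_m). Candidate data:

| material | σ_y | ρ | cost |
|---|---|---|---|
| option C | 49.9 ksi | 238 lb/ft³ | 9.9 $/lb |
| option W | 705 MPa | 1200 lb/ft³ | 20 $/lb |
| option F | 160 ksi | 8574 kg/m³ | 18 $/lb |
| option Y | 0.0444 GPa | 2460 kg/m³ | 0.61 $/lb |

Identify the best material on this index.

option Y

Normalizing units and computing the index:
  option C: σ_y = 344.0 MPa, ρ = 3812 kg/m³, cost = 21.83 $/kg
  option W: σ_y = 705.0 MPa, ρ = 19220 kg/m³, cost = 44.09 $/kg
  option F: σ_y = 1103 MPa, ρ = 8574 kg/m³, cost = 39.68 $/kg
  option Y: σ_y = 44.40 MPa, ρ = 2460 kg/m³, cost = 1.345 $/kg
  option Y: M = 13.4 kN·m per $
  option C: M = 4.13 kN·m per $
  option F: M = 3.24 kN·m per $
  option W: M = 0.832 kN·m per $
The maximum is for option Y.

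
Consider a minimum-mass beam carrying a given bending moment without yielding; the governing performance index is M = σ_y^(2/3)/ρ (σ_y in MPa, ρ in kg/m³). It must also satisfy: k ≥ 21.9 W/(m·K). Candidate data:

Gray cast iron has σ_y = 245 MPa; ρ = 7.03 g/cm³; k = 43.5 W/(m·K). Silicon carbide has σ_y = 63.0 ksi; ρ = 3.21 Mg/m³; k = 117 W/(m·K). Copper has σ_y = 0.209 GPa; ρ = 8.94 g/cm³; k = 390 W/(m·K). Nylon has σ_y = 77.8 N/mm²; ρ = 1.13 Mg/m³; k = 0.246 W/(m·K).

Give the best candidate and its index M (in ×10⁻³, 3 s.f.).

silicon carbide, M = 17.9×10⁻³

Screen on constraints: k ≥ 21.9 W/(m·K). Survivors: gray cast iron, silicon carbide, copper.
Normalizing units and computing the index:
  gray cast iron: σ_y = 245.0 MPa, ρ = 7030 kg/m³
  silicon carbide: σ_y = 434.4 MPa, ρ = 3210 kg/m³
  copper: σ_y = 209.0 MPa, ρ = 8940 kg/m³
  silicon carbide: M = 17.9×10⁻³
  gray cast iron: M = 5.57×10⁻³
  copper: M = 3.94×10⁻³
The maximum is for silicon carbide.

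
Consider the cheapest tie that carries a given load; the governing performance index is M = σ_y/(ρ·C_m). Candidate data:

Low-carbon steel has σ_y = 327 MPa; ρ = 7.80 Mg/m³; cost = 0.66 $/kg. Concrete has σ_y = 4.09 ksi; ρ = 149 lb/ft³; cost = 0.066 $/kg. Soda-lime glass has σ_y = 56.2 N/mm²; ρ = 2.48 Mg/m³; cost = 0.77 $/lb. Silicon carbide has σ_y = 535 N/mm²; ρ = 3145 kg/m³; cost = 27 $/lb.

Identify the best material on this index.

concrete

After converting to SI:
  low-carbon steel: σ_y = 327.0 MPa, ρ = 7800 kg/m³, cost = 0.6600 $/kg
  concrete: σ_y = 28.20 MPa, ρ = 2387 kg/m³, cost = 0.06600 $/kg
  soda-lime glass: σ_y = 56.20 MPa, ρ = 2480 kg/m³, cost = 1.698 $/kg
  silicon carbide: σ_y = 535.0 MPa, ρ = 3145 kg/m³, cost = 59.52 $/kg
  concrete: M = 179 kN·m per $
  low-carbon steel: M = 63.5 kN·m per $
  soda-lime glass: M = 13.3 kN·m per $
  silicon carbide: M = 2.86 kN·m per $
Highest index: concrete.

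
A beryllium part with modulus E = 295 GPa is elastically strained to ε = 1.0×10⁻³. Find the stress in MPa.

σ = E·ε = 295000 MPa × 1.0×10⁻³ = 295 MPa.

295 MPa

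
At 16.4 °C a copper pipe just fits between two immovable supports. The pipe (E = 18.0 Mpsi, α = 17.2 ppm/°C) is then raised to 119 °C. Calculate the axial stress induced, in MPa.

E = 18.0 Mpsi = 124.1 GPa.
ΔT = 102.6 K. Constrained thermal stress σ = E·α·ΔT = 124.1×10³ MPa × 17.2×10⁻⁶ × 102.6 = 219 MPa (compressive).

219 MPa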